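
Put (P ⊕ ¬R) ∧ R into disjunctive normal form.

(P ⊕ ¬R) ∧ R
= ((P ∧ ¬¬R) ∨ (¬P ∧ ¬R)) ∧ R   [expand ⊕]
= ((P ∧ R) ∨ (¬P ∧ ¬R)) ∧ R   [double negation]
= (P ∧ R ∧ R) ∨ (¬P ∧ ¬R ∧ R)   [distribute ∧ over ∨]
= P ∧ R   [simplify]

P ∧ R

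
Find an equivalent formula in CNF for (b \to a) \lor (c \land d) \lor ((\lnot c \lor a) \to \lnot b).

\lnot b \lor a \lor c

(b \to a) \lor (c \land d) \lor ((\lnot c \lor a) \to \lnot b)
= \lnot b \lor a \lor (c \land d) \lor ((\lnot c \lor a) \to \lnot b)   [eliminate \to]
= \lnot b \lor a \lor (c \land d) \lor \lnot (\lnot c \lor a) \lor \lnot b   [eliminate \to]
= \lnot b \lor a \lor (c \land d) \lor (\lnot \lnot c \land \lnot a) \lor \lnot b   [De Morgan]
= \lnot b \lor a \lor (c \land d) \lor (c \land \lnot a) \lor \lnot b   [double negation]
= (\lnot b \lor a \lor c \lor c \lor \lnot b) \land (\lnot b \lor a \lor c \lor \lnot a \lor \lnot b) \land (\lnot b \lor a \lor d \lor c \lor \lnot b) \land (\lnot b \lor a \lor d \lor \lnot a \lor \lnot b)   [distribute \lor over \land]
= \lnot b \lor a \lor c   [simplify]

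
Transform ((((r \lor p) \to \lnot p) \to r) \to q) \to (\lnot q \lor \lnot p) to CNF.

\lnot q \lor \lnot p

((((r \lor p) \to \lnot p) \to r) \to q) \to (\lnot q \lor \lnot p)
⇔ \lnot ((((r \lor p) \to \lnot p) \to r) \to q) \lor \lnot q \lor \lnot p   [eliminate \to]
⇔ \lnot (\lnot (((r \lor p) \to \lnot p) \to r) \lor q) \lor \lnot q \lor \lnot p   [eliminate \to]
⇔ \lnot (\lnot (\lnot ((r \lor p) \to \lnot p) \lor r) \lor q) \lor \lnot q \lor \lnot p   [eliminate \to]
⇔ \lnot (\lnot (\lnot (\lnot (r \lor p) \lor \lnot p) \lor r) \lor q) \lor \lnot q \lor \lnot p   [eliminate \to]
⇔ (\lnot \lnot (\lnot (\lnot (r \lor p) \lor \lnot p) \lor r) \land \lnot q) \lor \lnot q \lor \lnot p   [De Morgan]
⇔ ((\lnot (\lnot (r \lor p) \lor \lnot p) \lor r) \land \lnot q) \lor \lnot q \lor \lnot p   [double negation]
⇔ (((\lnot \lnot (r \lor p) \land \lnot \lnot p) \lor r) \land \lnot q) \lor \lnot q \lor \lnot p   [De Morgan]
⇔ ((((r \lor p) \land \lnot \lnot p) \lor r) \land \lnot q) \lor \lnot q \lor \lnot p   [double negation]
⇔ ((((r \lor p) \land p) \lor r) \land \lnot q) \lor \lnot q \lor \lnot p   [double negation]
⇔ (r \lor p \lor r \lor \lnot q \lor \lnot p) \land (p \lor r \lor \lnot q \lor \lnot p) \land (\lnot q \lor \lnot q \lor \lnot p)   [distribute \lor over \land]
⇔ \lnot q \lor \lnot p   [simplify]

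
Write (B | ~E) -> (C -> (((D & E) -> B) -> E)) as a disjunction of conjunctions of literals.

~C | E

(B | ~E) -> (C -> (((D & E) -> B) -> E))
≡ ~(B | ~E) | (C -> (((D & E) -> B) -> E))
≡ ~(B | ~E) | ~C | (((D & E) -> B) -> E)
≡ ~(B | ~E) | ~C | ~((D & E) -> B) | E
≡ ~(B | ~E) | ~C | ~(~(D & E) | B) | E
≡ (~B & ~~E) | ~C | ~(~(D & E) | B) | E
≡ (~B & E) | ~C | ~(~(D & E) | B) | E
≡ (~B & E) | ~C | (~~(D & E) & ~B) | E
≡ (~B & E) | ~C | (D & E & ~B) | E
≡ ~C | E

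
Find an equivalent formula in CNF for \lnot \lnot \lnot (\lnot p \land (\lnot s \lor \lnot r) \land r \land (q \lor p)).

\lnot \lnot \lnot (\lnot p \land (\lnot s \lor \lnot r) \land r \land (q \lor p))
= \lnot (\lnot p \land (\lnot s \lor \lnot r) \land r \land (q \lor p))
= \lnot \lnot p \lor \lnot (\lnot s \lor \lnot r) \lor \lnot r \lor \lnot (q \lor p)
= p \lor \lnot (\lnot s \lor \lnot r) \lor \lnot r \lor \lnot (q \lor p)
= p \lor (\lnot \lnot s \land \lnot \lnot r) \lor \lnot r \lor \lnot (q \lor p)
= p \lor (s \land \lnot \lnot r) \lor \lnot r \lor \lnot (q \lor p)
= p \lor (s \land r) \lor \lnot r \lor \lnot (q \lor p)
= p \lor (s \land r) \lor \lnot r \lor (\lnot q \land \lnot p)
= (p \lor s \lor \lnot r \lor \lnot q) \land (p \lor s \lor \lnot r \lor \lnot p) \land (p \lor r \lor \lnot r \lor \lnot q) \land (p \lor r \lor \lnot r \lor \lnot p)
= p \lor s \lor \lnot r \lor \lnot q

p \lor s \lor \lnot r \lor \lnot q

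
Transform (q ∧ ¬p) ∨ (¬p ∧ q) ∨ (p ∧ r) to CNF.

(q ∨ p) ∧ (q ∨ r) ∧ (¬p ∨ r)

(q ∧ ¬p) ∨ (¬p ∧ q) ∨ (p ∧ r)
⇔ (q ∨ ¬p ∨ p) ∧ (q ∨ ¬p ∨ r) ∧ (q ∨ q ∨ p) ∧ (q ∨ q ∨ r) ∧ (¬p ∨ ¬p ∨ p) ∧ (¬p ∨ ¬p ∨ r) ∧ (¬p ∨ q ∨ p) ∧ (¬p ∨ q ∨ r)   [distribute ∨ over ∧]
⇔ (q ∨ p) ∧ (q ∨ r) ∧ (¬p ∨ r)   [simplify]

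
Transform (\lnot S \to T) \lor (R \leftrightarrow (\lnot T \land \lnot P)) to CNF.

(\lnot S \to T) \lor (R \leftrightarrow (\lnot T \land \lnot P))
⇔ \lnot \lnot S \lor T \lor (R \leftrightarrow (\lnot T \land \lnot P))
⇔ \lnot \lnot S \lor T \lor ((R \to (\lnot T \land \lnot P)) \land ((\lnot T \land \lnot P) \to R))
⇔ \lnot \lnot S \lor T \lor ((\lnot R \lor (\lnot T \land \lnot P)) \land ((\lnot T \land \lnot P) \to R))
⇔ \lnot \lnot S \lor T \lor ((\lnot R \lor (\lnot T \land \lnot P)) \land (\lnot (\lnot T \land \lnot P) \lor R))
⇔ S \lor T \lor ((\lnot R \lor (\lnot T \land \lnot P)) \land (\lnot (\lnot T \land \lnot P) \lor R))
⇔ S \lor T \lor ((\lnot R \lor (\lnot T \land \lnot P)) \land (\lnot \lnot T \lor \lnot \lnot P \lor R))
⇔ S \lor T \lor ((\lnot R \lor (\lnot T \land \lnot P)) \land (T \lor \lnot \lnot P \lor R))
⇔ S \lor T \lor ((\lnot R \lor (\lnot T \land \lnot P)) \land (T \lor P \lor R))
⇔ (S \lor T \lor \lnot R \lor \lnot T) \land (S \lor T \lor \lnot R \lor \lnot P) \land (S \lor T \lor T \lor P \lor R)
⇔ (S \lor T \lor \lnot R \lor \lnot P) \land (S \lor T \lor P \lor R)

(S \lor T \lor \lnot R \lor \lnot P) \land (S \lor T \lor P \lor R)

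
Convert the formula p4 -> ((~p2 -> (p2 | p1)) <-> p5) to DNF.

~p4 | (~p2 & ~p1 & ~p5) | (p5 & p2) | (p5 & p1)

p4 -> ((~p2 -> (p2 | p1)) <-> p5)
≡ ~p4 | ((~p2 -> (p2 | p1)) <-> p5)
≡ ~p4 | (((~p2 -> (p2 | p1)) -> p5) & (p5 -> (~p2 -> (p2 | p1))))
≡ ~p4 | ((~(~p2 -> (p2 | p1)) | p5) & (p5 -> (~p2 -> (p2 | p1))))
≡ ~p4 | ((~(~~p2 | p2 | p1) | p5) & (p5 -> (~p2 -> (p2 | p1))))
≡ ~p4 | ((~(~~p2 | p2 | p1) | p5) & (~p5 | (~p2 -> (p2 | p1))))
≡ ~p4 | ((~(~~p2 | p2 | p1) | p5) & (~p5 | ~~p2 | p2 | p1))
≡ ~p4 | (((~~~p2 & ~p2 & ~p1) | p5) & (~p5 | ~~p2 | p2 | p1))
≡ ~p4 | (((~p2 & ~p2 & ~p1) | p5) & (~p5 | ~~p2 | p2 | p1))
≡ ~p4 | (((~p2 & ~p2 & ~p1) | p5) & (~p5 | p2 | p2 | p1))
≡ ~p4 | (~p2 & ~p2 & ~p1 & ~p5) | (~p2 & ~p2 & ~p1 & p2) | (~p2 & ~p2 & ~p1 & p2) | (~p2 & ~p2 & ~p1 & p1) | (p5 & ~p5) | (p5 & p2) | (p5 & p2) | (p5 & p1)
≡ ~p4 | (~p2 & ~p1 & ~p5) | (p5 & p2) | (p5 & p1)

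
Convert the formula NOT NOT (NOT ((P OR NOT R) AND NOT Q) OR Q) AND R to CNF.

NOT NOT (NOT ((P OR NOT R) AND NOT Q) OR Q) AND R
≡ (NOT ((P OR NOT R) AND NOT Q) OR Q) AND R   [double negation]
≡ (NOT (P OR NOT R) OR NOT NOT Q OR Q) AND R   [De Morgan]
≡ ((NOT P AND NOT NOT R) OR NOT NOT Q OR Q) AND R   [De Morgan]
≡ ((NOT P AND R) OR NOT NOT Q OR Q) AND R   [double negation]
≡ ((NOT P AND R) OR Q OR Q) AND R   [double negation]
≡ (NOT P OR Q OR Q) AND (R OR Q OR Q) AND R   [distribute OR over AND]
≡ (NOT P OR Q) AND R   [simplify]

(NOT P OR Q) AND R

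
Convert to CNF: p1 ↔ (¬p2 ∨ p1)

p2 ∨ p1

p1 ↔ (¬p2 ∨ p1)
= (p1 → (¬p2 ∨ p1)) ∧ ((¬p2 ∨ p1) → p1)   — eliminate ↔
= (¬p1 ∨ ¬p2 ∨ p1) ∧ ((¬p2 ∨ p1) → p1)   — eliminate →
= (¬p1 ∨ ¬p2 ∨ p1) ∧ (¬(¬p2 ∨ p1) ∨ p1)   — eliminate →
= (¬p1 ∨ ¬p2 ∨ p1) ∧ ((¬¬p2 ∧ ¬p1) ∨ p1)   — De Morgan
= (¬p1 ∨ ¬p2 ∨ p1) ∧ ((p2 ∧ ¬p1) ∨ p1)   — double negation
= (¬p1 ∨ ¬p2 ∨ p1) ∧ (p2 ∨ p1) ∧ (¬p1 ∨ p1)   — distribute ∨ over ∧
= p2 ∨ p1   — simplify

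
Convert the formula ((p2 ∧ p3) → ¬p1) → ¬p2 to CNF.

(p3 ∨ ¬p2) ∧ (p1 ∨ ¬p2)

((p2 ∧ p3) → ¬p1) → ¬p2
≡ ¬((p2 ∧ p3) → ¬p1) ∨ ¬p2   [eliminate →]
≡ ¬(¬(p2 ∧ p3) ∨ ¬p1) ∨ ¬p2   [eliminate →]
≡ (¬¬(p2 ∧ p3) ∧ ¬¬p1) ∨ ¬p2   [De Morgan]
≡ (p2 ∧ p3 ∧ ¬¬p1) ∨ ¬p2   [double negation]
≡ (p2 ∧ p3 ∧ p1) ∨ ¬p2   [double negation]
≡ (p2 ∨ ¬p2) ∧ (p3 ∨ ¬p2) ∧ (p1 ∨ ¬p2)   [distribute ∨ over ∧]
≡ (p3 ∨ ¬p2) ∧ (p1 ∨ ¬p2)   [simplify]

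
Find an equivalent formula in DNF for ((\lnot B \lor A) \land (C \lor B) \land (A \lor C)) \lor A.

(\lnot B \land C) \lor A

((\lnot B \lor A) \land (C \lor B) \land (A \lor C)) \lor A
⇔ (\lnot B \land C \land A) \lor (\lnot B \land C \land C) \lor (\lnot B \land B \land A) \lor (\lnot B \land B \land C) \lor (A \land C \land A) \lor (A \land C \land C) \lor (A \land B \land A) \lor (A \land B \land C) \lor A
⇔ (\lnot B \land C) \lor A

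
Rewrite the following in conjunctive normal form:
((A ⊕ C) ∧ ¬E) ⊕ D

((A ⊕ C) ∧ ¬E) ⊕ D
≡ (((A ⊕ C) ∧ ¬E) ∨ D) ∧ ¬((A ⊕ C) ∧ ¬E ∧ D)   (expand ⊕)
≡ (((A ∨ C) ∧ ¬(A ∧ C) ∧ ¬E) ∨ D) ∧ ¬((A ⊕ C) ∧ ¬E ∧ D)   (expand ⊕)
≡ (((A ∨ C) ∧ ¬(A ∧ C) ∧ ¬E) ∨ D) ∧ ¬((A ∨ C) ∧ ¬(A ∧ C) ∧ ¬E ∧ D)   (expand ⊕)
≡ (((A ∨ C) ∧ (¬A ∨ ¬C) ∧ ¬E) ∨ D) ∧ ¬((A ∨ C) ∧ ¬(A ∧ C) ∧ ¬E ∧ D)   (De Morgan)
≡ (((A ∨ C) ∧ (¬A ∨ ¬C) ∧ ¬E) ∨ D) ∧ (¬(A ∨ C) ∨ ¬¬(A ∧ C) ∨ ¬¬E ∨ ¬D)   (De Morgan)
≡ (((A ∨ C) ∧ (¬A ∨ ¬C) ∧ ¬E) ∨ D) ∧ ((¬A ∧ ¬C) ∨ ¬¬(A ∧ C) ∨ ¬¬E ∨ ¬D)   (De Morgan)
≡ (((A ∨ C) ∧ (¬A ∨ ¬C) ∧ ¬E) ∨ D) ∧ ((¬A ∧ ¬C) ∨ (A ∧ C) ∨ ¬¬E ∨ ¬D)   (double negation)
≡ (((A ∨ C) ∧ (¬A ∨ ¬C) ∧ ¬E) ∨ D) ∧ ((¬A ∧ ¬C) ∨ (A ∧ C) ∨ E ∨ ¬D)   (double negation)
≡ (A ∨ C ∨ D) ∧ (¬A ∨ ¬C ∨ D) ∧ (¬E ∨ D) ∧ (¬A ∨ A ∨ E ∨ ¬D) ∧ (¬A ∨ C ∨ E ∨ ¬D) ∧ (¬C ∨ A ∨ E ∨ ¬D) ∧ (¬C ∨ C ∨ E ∨ ¬D)   (distribute ∨ over ∧)
≡ (A ∨ C ∨ D) ∧ (¬A ∨ ¬C ∨ D) ∧ (¬E ∨ D) ∧ (¬A ∨ C ∨ E ∨ ¬D) ∧ (¬C ∨ A ∨ E ∨ ¬D)   (simplify)

(A ∨ C ∨ D) ∧ (¬A ∨ ¬C ∨ D) ∧ (¬E ∨ D) ∧ (¬A ∨ C ∨ E ∨ ¬D) ∧ (¬C ∨ A ∨ E ∨ ¬D)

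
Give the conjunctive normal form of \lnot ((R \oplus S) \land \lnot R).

\lnot ((R \oplus S) \land \lnot R)
≡ \lnot ((R \lor S) \land \lnot (R \land S) \land \lnot R)   [expand \oplus]
≡ \lnot (R \lor S) \lor \lnot \lnot (R \land S) \lor \lnot \lnot R   [De Morgan]
≡ (\lnot R \land \lnot S) \lor \lnot \lnot (R \land S) \lor \lnot \lnot R   [De Morgan]
≡ (\lnot R \land \lnot S) \lor (R \land S) \lor \lnot \lnot R   [double negation]
≡ (\lnot R \land \lnot S) \lor (R \land S) \lor R   [double negation]
≡ (\lnot R \lor R \lor R) \land (\lnot R \lor S \lor R) \land (\lnot S \lor R \lor R) \land (\lnot S \lor S \lor R)   [distribute \lor over \land]
≡ \lnot S \lor R   [simplify]

\lnot S \lor R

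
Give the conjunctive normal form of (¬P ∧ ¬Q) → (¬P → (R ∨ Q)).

P ∨ Q ∨ R

(¬P ∧ ¬Q) → (¬P → (R ∨ Q))
⇔ ¬(¬P ∧ ¬Q) ∨ (¬P → (R ∨ Q))   [eliminate →]
⇔ ¬(¬P ∧ ¬Q) ∨ ¬¬P ∨ R ∨ Q   [eliminate →]
⇔ ¬¬P ∨ ¬¬Q ∨ ¬¬P ∨ R ∨ Q   [De Morgan]
⇔ P ∨ ¬¬Q ∨ ¬¬P ∨ R ∨ Q   [double negation]
⇔ P ∨ Q ∨ ¬¬P ∨ R ∨ Q   [double negation]
⇔ P ∨ Q ∨ P ∨ R ∨ Q   [double negation]
⇔ P ∨ Q ∨ R   [simplify]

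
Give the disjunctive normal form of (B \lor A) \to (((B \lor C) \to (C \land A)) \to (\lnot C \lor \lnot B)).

(B \lor A) \to (((B \lor C) \to (C \land A)) \to (\lnot C \lor \lnot B))
⇔ \lnot (B \lor A) \lor (((B \lor C) \to (C \land A)) \to (\lnot C \lor \lnot B))
⇔ \lnot (B \lor A) \lor \lnot ((B \lor C) \to (C \land A)) \lor \lnot C \lor \lnot B
⇔ \lnot (B \lor A) \lor \lnot (\lnot (B \lor C) \lor (C \land A)) \lor \lnot C \lor \lnot B
⇔ (\lnot B \land \lnot A) \lor \lnot (\lnot (B \lor C) \lor (C \land A)) \lor \lnot C \lor \lnot B
⇔ (\lnot B \land \lnot A) \lor (\lnot \lnot (B \lor C) \land \lnot (C \land A)) \lor \lnot C \lor \lnot B
⇔ (\lnot B \land \lnot A) \lor ((B \lor C) \land \lnot (C \land A)) \lor \lnot C \lor \lnot B
⇔ (\lnot B \land \lnot A) \lor ((B \lor C) \land (\lnot C \lor \lnot A)) \lor \lnot C \lor \lnot B
⇔ (\lnot B \land \lnot A) \lor (B \land \lnot C) \lor (B \land \lnot A) \lor (C \land \lnot C) \lor (C \land \lnot A) \lor \lnot C \lor \lnot B
⇔ (B \land \lnot A) \lor (C \land \lnot A) \lor \lnot C \lor \lnot B

(B \land \lnot A) \lor (C \land \lnot A) \lor \lnot C \lor \lnot B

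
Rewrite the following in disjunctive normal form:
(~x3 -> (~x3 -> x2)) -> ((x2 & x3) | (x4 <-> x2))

(~x3 & ~x2) | (x2 & x3) | (~x4 & ~x2) | (x2 & x4)

(~x3 -> (~x3 -> x2)) -> ((x2 & x3) | (x4 <-> x2))
≡ ~(~x3 -> (~x3 -> x2)) | (x2 & x3) | (x4 <-> x2)   (eliminate ->)
≡ ~(~~x3 | (~x3 -> x2)) | (x2 & x3) | (x4 <-> x2)   (eliminate ->)
≡ ~(~~x3 | ~~x3 | x2) | (x2 & x3) | (x4 <-> x2)   (eliminate ->)
≡ ~(~~x3 | ~~x3 | x2) | (x2 & x3) | ((x4 -> x2) & (x2 -> x4))   (eliminate <->)
≡ ~(~~x3 | ~~x3 | x2) | (x2 & x3) | ((~x4 | x2) & (x2 -> x4))   (eliminate ->)
≡ ~(~~x3 | ~~x3 | x2) | (x2 & x3) | ((~x4 | x2) & (~x2 | x4))   (eliminate ->)
≡ (~~~x3 & ~~~x3 & ~x2) | (x2 & x3) | ((~x4 | x2) & (~x2 | x4))   (De Morgan)
≡ (~x3 & ~~~x3 & ~x2) | (x2 & x3) | ((~x4 | x2) & (~x2 | x4))   (double negation)
≡ (~x3 & ~x3 & ~x2) | (x2 & x3) | ((~x4 | x2) & (~x2 | x4))   (double negation)
≡ (~x3 & ~x3 & ~x2) | (x2 & x3) | (~x4 & ~x2) | (~x4 & x4) | (x2 & ~x2) | (x2 & x4)   (distribute & over |)
≡ (~x3 & ~x2) | (x2 & x3) | (~x4 & ~x2) | (x2 & x4)   (simplify)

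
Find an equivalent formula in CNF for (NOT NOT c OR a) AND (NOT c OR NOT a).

(NOT NOT c OR a) AND (NOT c OR NOT a)
≡ (c OR a) AND (NOT c OR NOT a)   [double negation]

(c OR a) AND (NOT c OR NOT a)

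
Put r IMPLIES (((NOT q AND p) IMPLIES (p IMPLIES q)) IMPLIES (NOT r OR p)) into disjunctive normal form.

r IMPLIES (((NOT q AND p) IMPLIES (p IMPLIES q)) IMPLIES (NOT r OR p))
⇔ NOT r OR (((NOT q AND p) IMPLIES (p IMPLIES q)) IMPLIES (NOT r OR p))   — eliminate IMPLIES
⇔ NOT r OR NOT ((NOT q AND p) IMPLIES (p IMPLIES q)) OR NOT r OR p   — eliminate IMPLIES
⇔ NOT r OR NOT (NOT (NOT q AND p) OR (p IMPLIES q)) OR NOT r OR p   — eliminate IMPLIES
⇔ NOT r OR NOT (NOT (NOT q AND p) OR NOT p OR q) OR NOT r OR p   — eliminate IMPLIES
⇔ NOT r OR (NOT NOT (NOT q AND p) AND NOT NOT p AND NOT q) OR NOT r OR p   — De Morgan
⇔ NOT r OR (NOT q AND p AND NOT NOT p AND NOT q) OR NOT r OR p   — double negation
⇔ NOT r OR (NOT q AND p AND p AND NOT q) OR NOT r OR p   — double negation
⇔ NOT r OR p   — simplify

NOT r OR p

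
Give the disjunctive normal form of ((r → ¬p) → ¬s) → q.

(¬r ∧ s) ∨ (¬p ∧ s) ∨ q

((r → ¬p) → ¬s) → q
= ¬((r → ¬p) → ¬s) ∨ q   [eliminate →]
= ¬(¬(r → ¬p) ∨ ¬s) ∨ q   [eliminate →]
= ¬(¬(¬r ∨ ¬p) ∨ ¬s) ∨ q   [eliminate →]
= (¬¬(¬r ∨ ¬p) ∧ ¬¬s) ∨ q   [De Morgan]
= ((¬r ∨ ¬p) ∧ ¬¬s) ∨ q   [double negation]
= ((¬r ∨ ¬p) ∧ s) ∨ q   [double negation]
= (¬r ∧ s) ∨ (¬p ∧ s) ∨ q   [distribute ∧ over ∨]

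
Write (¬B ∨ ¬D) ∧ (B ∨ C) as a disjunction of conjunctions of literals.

(¬B ∨ ¬D) ∧ (B ∨ C)
≡ (¬B ∧ B) ∨ (¬B ∧ C) ∨ (¬D ∧ B) ∨ (¬D ∧ C)
≡ (¬B ∧ C) ∨ (¬D ∧ B) ∨ (¬D ∧ C)

(¬B ∧ C) ∨ (¬D ∧ B) ∨ (¬D ∧ C)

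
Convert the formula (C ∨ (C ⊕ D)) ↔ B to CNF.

(C ∨ (C ⊕ D)) ↔ B
⇔ ((C ∨ (C ⊕ D)) → B) ∧ (B → (C ∨ (C ⊕ D)))   — eliminate ↔
⇔ (¬(C ∨ (C ⊕ D)) ∨ B) ∧ (B → (C ∨ (C ⊕ D)))   — eliminate →
⇔ (¬(C ∨ ((C ∨ D) ∧ ¬(C ∧ D))) ∨ B) ∧ (B → (C ∨ (C ⊕ D)))   — expand ⊕
⇔ (¬(C ∨ ((C ∨ D) ∧ ¬(C ∧ D))) ∨ B) ∧ (¬B ∨ C ∨ (C ⊕ D))   — eliminate →
⇔ (¬(C ∨ ((C ∨ D) ∧ ¬(C ∧ D))) ∨ B) ∧ (¬B ∨ C ∨ ((C ∨ D) ∧ ¬(C ∧ D)))   — expand ⊕
⇔ ((¬C ∧ ¬((C ∨ D) ∧ ¬(C ∧ D))) ∨ B) ∧ (¬B ∨ C ∨ ((C ∨ D) ∧ ¬(C ∧ D)))   — De Morgan
⇔ ((¬C ∧ (¬(C ∨ D) ∨ ¬¬(C ∧ D))) ∨ B) ∧ (¬B ∨ C ∨ ((C ∨ D) ∧ ¬(C ∧ D)))   — De Morgan
⇔ ((¬C ∧ ((¬C ∧ ¬D) ∨ ¬¬(C ∧ D))) ∨ B) ∧ (¬B ∨ C ∨ ((C ∨ D) ∧ ¬(C ∧ D)))   — De Morgan
⇔ ((¬C ∧ ((¬C ∧ ¬D) ∨ (C ∧ D))) ∨ B) ∧ (¬B ∨ C ∨ ((C ∨ D) ∧ ¬(C ∧ D)))   — double negation
⇔ ((¬C ∧ ((¬C ∧ ¬D) ∨ (C ∧ D))) ∨ B) ∧ (¬B ∨ C ∨ ((C ∨ D) ∧ (¬C ∨ ¬D)))   — De Morgan
⇔ (¬C ∨ B) ∧ (¬C ∨ C ∨ B) ∧ (¬C ∨ D ∨ B) ∧ (¬D ∨ C ∨ B) ∧ (¬D ∨ D ∨ B) ∧ (¬B ∨ C ∨ C ∨ D) ∧ (¬B ∨ C ∨ ¬C ∨ ¬D)   — distribute ∨ over ∧
⇔ (¬C ∨ B) ∧ (¬D ∨ C ∨ B) ∧ (¬B ∨ C ∨ D)   — simplify

(¬C ∨ B) ∧ (¬D ∨ C ∨ B) ∧ (¬B ∨ C ∨ D)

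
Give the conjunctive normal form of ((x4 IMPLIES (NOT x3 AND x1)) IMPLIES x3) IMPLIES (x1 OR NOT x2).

((x4 IMPLIES (NOT x3 AND x1)) IMPLIES x3) IMPLIES (x1 OR NOT x2)
⇔ NOT ((x4 IMPLIES (NOT x3 AND x1)) IMPLIES x3) OR x1 OR NOT x2   [eliminate IMPLIES]
⇔ NOT (NOT (x4 IMPLIES (NOT x3 AND x1)) OR x3) OR x1 OR NOT x2   [eliminate IMPLIES]
⇔ NOT (NOT (NOT x4 OR (NOT x3 AND x1)) OR x3) OR x1 OR NOT x2   [eliminate IMPLIES]
⇔ (NOT NOT (NOT x4 OR (NOT x3 AND x1)) AND NOT x3) OR x1 OR NOT x2   [De Morgan]
⇔ ((NOT x4 OR (NOT x3 AND x1)) AND NOT x3) OR x1 OR NOT x2   [double negation]
⇔ (NOT x4 OR NOT x3 OR x1 OR NOT x2) AND (NOT x4 OR x1 OR x1 OR NOT x2) AND (NOT x3 OR x1 OR NOT x2)   [distribute OR over AND]
⇔ (NOT x4 OR x1 OR NOT x2) AND (NOT x3 OR x1 OR NOT x2)   [simplify]

(NOT x4 OR x1 OR NOT x2) AND (NOT x3 OR x1 OR NOT x2)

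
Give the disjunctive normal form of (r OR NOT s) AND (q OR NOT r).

(r OR NOT s) AND (q OR NOT r)
⇔ (r AND q) OR (r AND NOT r) OR (NOT s AND q) OR (NOT s AND NOT r)   [distribute AND over OR]
⇔ (r AND q) OR (NOT s AND q) OR (NOT s AND NOT r)   [simplify]

(r AND q) OR (NOT s AND q) OR (NOT s AND NOT r)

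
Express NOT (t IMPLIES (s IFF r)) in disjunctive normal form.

(t AND s AND NOT r) OR (t AND r AND NOT s)

NOT (t IMPLIES (s IFF r))
≡ NOT (NOT t OR (s IFF r))
≡ NOT (NOT t OR ((s IMPLIES r) AND (r IMPLIES s)))
≡ NOT (NOT t OR ((NOT s OR r) AND (r IMPLIES s)))
≡ NOT (NOT t OR ((NOT s OR r) AND (NOT r OR s)))
≡ NOT NOT t AND NOT ((NOT s OR r) AND (NOT r OR s))
≡ t AND NOT ((NOT s OR r) AND (NOT r OR s))
≡ t AND (NOT (NOT s OR r) OR NOT (NOT r OR s))
≡ t AND ((NOT NOT s AND NOT r) OR NOT (NOT r OR s))
≡ t AND ((s AND NOT r) OR NOT (NOT r OR s))
≡ t AND ((s AND NOT r) OR (NOT NOT r AND NOT s))
≡ t AND ((s AND NOT r) OR (r AND NOT s))
≡ (t AND s AND NOT r) OR (t AND r AND NOT s)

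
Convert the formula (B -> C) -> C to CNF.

(B -> C) -> C
⇔ ~(B -> C) | C   [eliminate ->]
⇔ ~(~B | C) | C   [eliminate ->]
⇔ (~~B & ~C) | C   [De Morgan]
⇔ (B & ~C) | C   [double negation]
⇔ (B | C) & (~C | C)   [distribute | over &]
⇔ B | C   [simplify]

B | C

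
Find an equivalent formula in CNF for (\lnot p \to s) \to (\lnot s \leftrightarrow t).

(\lnot p \lor s \lor t) \land (\lnot s \lor \lnot t)

(\lnot p \to s) \to (\lnot s \leftrightarrow t)
≡ \lnot (\lnot p \to s) \lor (\lnot s \leftrightarrow t)   [eliminate \to]
≡ \lnot (\lnot \lnot p \lor s) \lor (\lnot s \leftrightarrow t)   [eliminate \to]
≡ \lnot (\lnot \lnot p \lor s) \lor (\lnot s \to t) \land (t \to \lnot s)   [eliminate \leftrightarrow]
≡ \lnot (\lnot \lnot p \lor s) \lor (\lnot \lnot s \lor t) \land (t \to \lnot s)   [eliminate \to]
≡ \lnot (\lnot \lnot p \lor s) \lor (\lnot \lnot s \lor t) \land (\lnot t \lor \lnot s)   [eliminate \to]
≡ \lnot \lnot \lnot p \land \lnot s \lor (\lnot \lnot s \lor t) \land (\lnot t \lor \lnot s)   [De Morgan]
≡ \lnot p \land \lnot s \lor (\lnot \lnot s \lor t) \land (\lnot t \lor \lnot s)   [double negation]
≡ \lnot p \land \lnot s \lor (s \lor t) \land (\lnot t \lor \lnot s)   [double negation]
≡ (\lnot p \lor s \lor t) \land (\lnot p \lor \lnot t \lor \lnot s) \land (\lnot s \lor s \lor t) \land (\lnot s \lor \lnot t \lor \lnot s)   [distribute \lor over \land]
≡ (\lnot p \lor s \lor t) \land (\lnot s \lor \lnot t)   [simplify]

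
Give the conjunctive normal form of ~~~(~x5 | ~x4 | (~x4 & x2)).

x5 & x4

~~~(~x5 | ~x4 | (~x4 & x2))
⇔ ~(~x5 | ~x4 | (~x4 & x2))   — double negation
⇔ ~~x5 & ~~x4 & ~(~x4 & x2)   — De Morgan
⇔ x5 & ~~x4 & ~(~x4 & x2)   — double negation
⇔ x5 & x4 & ~(~x4 & x2)   — double negation
⇔ x5 & x4 & (~~x4 | ~x2)   — De Morgan
⇔ x5 & x4 & (x4 | ~x2)   — double negation
⇔ x5 & x4   — simplify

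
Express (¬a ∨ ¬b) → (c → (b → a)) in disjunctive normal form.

(¬a ∨ ¬b) → (c → (b → a))
≡ ¬(¬a ∨ ¬b) ∨ (c → (b → a))   (eliminate →)
≡ ¬(¬a ∨ ¬b) ∨ ¬c ∨ (b → a)   (eliminate →)
≡ ¬(¬a ∨ ¬b) ∨ ¬c ∨ ¬b ∨ a   (eliminate →)
≡ (¬¬a ∧ ¬¬b) ∨ ¬c ∨ ¬b ∨ a   (De Morgan)
≡ (a ∧ ¬¬b) ∨ ¬c ∨ ¬b ∨ a   (double negation)
≡ (a ∧ b) ∨ ¬c ∨ ¬b ∨ a   (double negation)
≡ ¬c ∨ ¬b ∨ a   (simplify)

¬c ∨ ¬b ∨ a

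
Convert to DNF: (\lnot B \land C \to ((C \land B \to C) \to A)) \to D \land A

\lnot B \land C \land \lnot A \lor D \land A

(\lnot B \land C \to ((C \land B \to C) \to A)) \to D \land A
≡ \lnot (\lnot B \land C \to ((C \land B \to C) \to A)) \lor D \land A   [eliminate \to]
≡ \lnot (\lnot (\lnot B \land C) \lor ((C \land B \to C) \to A)) \lor D \land A   [eliminate \to]
≡ \lnot (\lnot (\lnot B \land C) \lor \lnot (C \land B \to C) \lor A) \lor D \land A   [eliminate \to]
≡ \lnot (\lnot (\lnot B \land C) \lor \lnot (\lnot (C \land B) \lor C) \lor A) \lor D \land A   [eliminate \to]
≡ \lnot \lnot (\lnot B \land C) \land \lnot \lnot (\lnot (C \land B) \lor C) \land \lnot A \lor D \land A   [De Morgan]
≡ \lnot B \land C \land \lnot \lnot (\lnot (C \land B) \lor C) \land \lnot A \lor D \land A   [double negation]
≡ \lnot B \land C \land (\lnot (C \land B) \lor C) \land \lnot A \lor D \land A   [double negation]
≡ \lnot B \land C \land (\lnot C \lor \lnot B \lor C) \land \lnot A \lor D \land A   [De Morgan]
≡ \lnot B \land C \land \lnot C \land \lnot A \lor \lnot B \land C \land \lnot B \land \lnot A \lor \lnot B \land C \land C \land \lnot A \lor D \land A   [distribute \land over \lor]
≡ \lnot B \land C \land \lnot A \lor D \land A   [simplify]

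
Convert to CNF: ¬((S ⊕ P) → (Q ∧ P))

¬((S ⊕ P) → (Q ∧ P))
⇔ ¬(¬(S ⊕ P) ∨ (Q ∧ P))   [eliminate →]
⇔ ¬(¬((S ∨ P) ∧ ¬(S ∧ P)) ∨ (Q ∧ P))   [expand ⊕]
⇔ ¬¬((S ∨ P) ∧ ¬(S ∧ P)) ∧ ¬(Q ∧ P)   [De Morgan]
⇔ (S ∨ P) ∧ ¬(S ∧ P) ∧ ¬(Q ∧ P)   [double negation]
⇔ (S ∨ P) ∧ (¬S ∨ ¬P) ∧ ¬(Q ∧ P)   [De Morgan]
⇔ (S ∨ P) ∧ (¬S ∨ ¬P) ∧ (¬Q ∨ ¬P)   [De Morgan]

(S ∨ P) ∧ (¬S ∨ ¬P) ∧ (¬Q ∨ ¬P)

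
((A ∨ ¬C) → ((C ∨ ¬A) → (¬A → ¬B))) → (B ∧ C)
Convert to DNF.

(¬C ∧ ¬A ∧ B) ∨ (B ∧ C)

((A ∨ ¬C) → ((C ∨ ¬A) → (¬A → ¬B))) → (B ∧ C)
⇔ ¬((A ∨ ¬C) → ((C ∨ ¬A) → (¬A → ¬B))) ∨ (B ∧ C)   — eliminate →
⇔ ¬(¬(A ∨ ¬C) ∨ ((C ∨ ¬A) → (¬A → ¬B))) ∨ (B ∧ C)   — eliminate →
⇔ ¬(¬(A ∨ ¬C) ∨ ¬(C ∨ ¬A) ∨ (¬A → ¬B)) ∨ (B ∧ C)   — eliminate →
⇔ ¬(¬(A ∨ ¬C) ∨ ¬(C ∨ ¬A) ∨ ¬¬A ∨ ¬B) ∨ (B ∧ C)   — eliminate →
⇔ (¬¬(A ∨ ¬C) ∧ ¬¬(C ∨ ¬A) ∧ ¬¬¬A ∧ ¬¬B) ∨ (B ∧ C)   — De Morgan
⇔ ((A ∨ ¬C) ∧ ¬¬(C ∨ ¬A) ∧ ¬¬¬A ∧ ¬¬B) ∨ (B ∧ C)   — double negation
⇔ ((A ∨ ¬C) ∧ (C ∨ ¬A) ∧ ¬¬¬A ∧ ¬¬B) ∨ (B ∧ C)   — double negation
⇔ ((A ∨ ¬C) ∧ (C ∨ ¬A) ∧ ¬A ∧ ¬¬B) ∨ (B ∧ C)   — double negation
⇔ ((A ∨ ¬C) ∧ (C ∨ ¬A) ∧ ¬A ∧ B) ∨ (B ∧ C)   — double negation
⇔ (A ∧ C ∧ ¬A ∧ B) ∨ (A ∧ ¬A ∧ ¬A ∧ B) ∨ (¬C ∧ C ∧ ¬A ∧ B) ∨ (¬C ∧ ¬A ∧ ¬A ∧ B) ∨ (B ∧ C)   — distribute ∧ over ∨
⇔ (¬C ∧ ¬A ∧ B) ∨ (B ∧ C)   — simplify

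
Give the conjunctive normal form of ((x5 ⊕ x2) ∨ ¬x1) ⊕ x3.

(x5 ∨ x2 ∨ ¬x1 ∨ x3) ∧ (¬x5 ∨ ¬x2 ∨ ¬x1 ∨ x3) ∧ (¬x5 ∨ x2 ∨ ¬x3) ∧ (¬x2 ∨ x5 ∨ ¬x3) ∧ (x1 ∨ ¬x3)

((x5 ⊕ x2) ∨ ¬x1) ⊕ x3
= ((x5 ⊕ x2) ∨ ¬x1 ∨ x3) ∧ ¬(((x5 ⊕ x2) ∨ ¬x1) ∧ x3)   [expand ⊕]
= (((x5 ∨ x2) ∧ ¬(x5 ∧ x2)) ∨ ¬x1 ∨ x3) ∧ ¬(((x5 ⊕ x2) ∨ ¬x1) ∧ x3)   [expand ⊕]
= (((x5 ∨ x2) ∧ ¬(x5 ∧ x2)) ∨ ¬x1 ∨ x3) ∧ ¬((((x5 ∨ x2) ∧ ¬(x5 ∧ x2)) ∨ ¬x1) ∧ x3)   [expand ⊕]
= (((x5 ∨ x2) ∧ (¬x5 ∨ ¬x2)) ∨ ¬x1 ∨ x3) ∧ ¬((((x5 ∨ x2) ∧ ¬(x5 ∧ x2)) ∨ ¬x1) ∧ x3)   [De Morgan]
= (((x5 ∨ x2) ∧ (¬x5 ∨ ¬x2)) ∨ ¬x1 ∨ x3) ∧ (¬(((x5 ∨ x2) ∧ ¬(x5 ∧ x2)) ∨ ¬x1) ∨ ¬x3)   [De Morgan]
= (((x5 ∨ x2) ∧ (¬x5 ∨ ¬x2)) ∨ ¬x1 ∨ x3) ∧ ((¬((x5 ∨ x2) ∧ ¬(x5 ∧ x2)) ∧ ¬¬x1) ∨ ¬x3)   [De Morgan]
= (((x5 ∨ x2) ∧ (¬x5 ∨ ¬x2)) ∨ ¬x1 ∨ x3) ∧ (((¬(x5 ∨ x2) ∨ ¬¬(x5 ∧ x2)) ∧ ¬¬x1) ∨ ¬x3)   [De Morgan]
= (((x5 ∨ x2) ∧ (¬x5 ∨ ¬x2)) ∨ ¬x1 ∨ x3) ∧ ((((¬x5 ∧ ¬x2) ∨ ¬¬(x5 ∧ x2)) ∧ ¬¬x1) ∨ ¬x3)   [De Morgan]
= (((x5 ∨ x2) ∧ (¬x5 ∨ ¬x2)) ∨ ¬x1 ∨ x3) ∧ ((((¬x5 ∧ ¬x2) ∨ (x5 ∧ x2)) ∧ ¬¬x1) ∨ ¬x3)   [double negation]
= (((x5 ∨ x2) ∧ (¬x5 ∨ ¬x2)) ∨ ¬x1 ∨ x3) ∧ ((((¬x5 ∧ ¬x2) ∨ (x5 ∧ x2)) ∧ x1) ∨ ¬x3)   [double negation]
= (x5 ∨ x2 ∨ ¬x1 ∨ x3) ∧ (¬x5 ∨ ¬x2 ∨ ¬x1 ∨ x3) ∧ (¬x5 ∨ x5 ∨ ¬x3) ∧ (¬x5 ∨ x2 ∨ ¬x3) ∧ (¬x2 ∨ x5 ∨ ¬x3) ∧ (¬x2 ∨ x2 ∨ ¬x3) ∧ (x1 ∨ ¬x3)   [distribute ∨ over ∧]
= (x5 ∨ x2 ∨ ¬x1 ∨ x3) ∧ (¬x5 ∨ ¬x2 ∨ ¬x1 ∨ x3) ∧ (¬x5 ∨ x2 ∨ ¬x3) ∧ (¬x2 ∨ x5 ∨ ¬x3) ∧ (x1 ∨ ¬x3)   [simplify]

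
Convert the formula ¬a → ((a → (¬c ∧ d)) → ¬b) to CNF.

a ∨ ¬b

¬a → ((a → (¬c ∧ d)) → ¬b)
⇔ ¬¬a ∨ ((a → (¬c ∧ d)) → ¬b)
⇔ ¬¬a ∨ ¬(a → (¬c ∧ d)) ∨ ¬b
⇔ ¬¬a ∨ ¬(¬a ∨ (¬c ∧ d)) ∨ ¬b
⇔ a ∨ ¬(¬a ∨ (¬c ∧ d)) ∨ ¬b
⇔ a ∨ (¬¬a ∧ ¬(¬c ∧ d)) ∨ ¬b
⇔ a ∨ (a ∧ ¬(¬c ∧ d)) ∨ ¬b
⇔ a ∨ (a ∧ (¬¬c ∨ ¬d)) ∨ ¬b
⇔ a ∨ (a ∧ (c ∨ ¬d)) ∨ ¬b
⇔ (a ∨ a ∨ ¬b) ∧ (a ∨ c ∨ ¬d ∨ ¬b)
⇔ a ∨ ¬b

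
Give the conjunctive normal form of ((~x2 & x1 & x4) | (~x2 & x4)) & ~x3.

~x2 & x4 & ~x3

((~x2 & x1 & x4) | (~x2 & x4)) & ~x3
≡ (~x2 | ~x2) & (~x2 | x4) & (x1 | ~x2) & (x1 | x4) & (x4 | ~x2) & (x4 | x4) & ~x3   (distribute | over &)
≡ ~x2 & x4 & ~x3   (simplify)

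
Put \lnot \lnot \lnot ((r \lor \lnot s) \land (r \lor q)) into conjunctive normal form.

\lnot \lnot \lnot ((r \lor \lnot s) \land (r \lor q))
⇔ \lnot ((r \lor \lnot s) \land (r \lor q))
⇔ \lnot (r \lor \lnot s) \lor \lnot (r \lor q)
⇔ (\lnot r \land \lnot \lnot s) \lor \lnot (r \lor q)
⇔ (\lnot r \land s) \lor \lnot (r \lor q)
⇔ (\lnot r \land s) \lor (\lnot r \land \lnot q)
⇔ (\lnot r \lor \lnot r) \land (\lnot r \lor \lnot q) \land (s \lor \lnot r) \land (s \lor \lnot q)
⇔ \lnot r \land (s \lor \lnot q)

\lnot r \land (s \lor \lnot q)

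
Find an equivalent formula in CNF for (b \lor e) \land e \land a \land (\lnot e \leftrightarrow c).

e \land a \land (\lnot c \lor \lnot e)

(b \lor e) \land e \land a \land (\lnot e \leftrightarrow c)
= (b \lor e) \land e \land a \land (\lnot e \to c) \land (c \to \lnot e)   [eliminate \leftrightarrow]
= (b \lor e) \land e \land a \land (\lnot \lnot e \lor c) \land (c \to \lnot e)   [eliminate \to]
= (b \lor e) \land e \land a \land (\lnot \lnot e \lor c) \land (\lnot c \lor \lnot e)   [eliminate \to]
= (b \lor e) \land e \land a \land (e \lor c) \land (\lnot c \lor \lnot e)   [double negation]
= e \land a \land (\lnot c \lor \lnot e)   [simplify]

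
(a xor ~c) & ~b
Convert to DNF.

(a xor ~c) & ~b
≡ ((a & ~~c) | (~a & ~c)) & ~b   [expand xor]
≡ ((a & c) | (~a & ~c)) & ~b   [double negation]
≡ (a & c & ~b) | (~a & ~c & ~b)   [distribute & over |]

(a & c & ~b) | (~a & ~c & ~b)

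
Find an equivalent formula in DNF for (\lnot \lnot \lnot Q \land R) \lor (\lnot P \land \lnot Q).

(\lnot Q \land R) \lor (\lnot P \land \lnot Q)

(\lnot \lnot \lnot Q \land R) \lor (\lnot P \land \lnot Q)
= (\lnot Q \land R) \lor (\lnot P \land \lnot Q)   (double negation)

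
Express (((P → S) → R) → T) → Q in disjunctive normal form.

(P ∧ ¬S ∧ ¬T) ∨ (R ∧ ¬T) ∨ Q

(((P → S) → R) → T) → Q
≡ ¬(((P → S) → R) → T) ∨ Q   [eliminate →]
≡ ¬(¬((P → S) → R) ∨ T) ∨ Q   [eliminate →]
≡ ¬(¬(¬(P → S) ∨ R) ∨ T) ∨ Q   [eliminate →]
≡ ¬(¬(¬(¬P ∨ S) ∨ R) ∨ T) ∨ Q   [eliminate →]
≡ (¬¬(¬(¬P ∨ S) ∨ R) ∧ ¬T) ∨ Q   [De Morgan]
≡ ((¬(¬P ∨ S) ∨ R) ∧ ¬T) ∨ Q   [double negation]
≡ (((¬¬P ∧ ¬S) ∨ R) ∧ ¬T) ∨ Q   [De Morgan]
≡ (((P ∧ ¬S) ∨ R) ∧ ¬T) ∨ Q   [double negation]
≡ (P ∧ ¬S ∧ ¬T) ∨ (R ∧ ¬T) ∨ Q   [distribute ∧ over ∨]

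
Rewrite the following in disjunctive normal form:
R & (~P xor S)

(R & ~P & ~S) | (R & P & S)

R & (~P xor S)
≡ R & ((~P & ~S) | (~~P & S))   (expand xor)
≡ R & ((~P & ~S) | (P & S))   (double negation)
≡ (R & ~P & ~S) | (R & P & S)   (distribute & over |)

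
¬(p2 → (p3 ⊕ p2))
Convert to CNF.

p2 ∧ (¬p2 ∨ p3)

¬(p2 → (p3 ⊕ p2))
≡ ¬(¬p2 ∨ (p3 ⊕ p2))
≡ ¬(¬p2 ∨ ((p3 ∨ p2) ∧ ¬(p3 ∧ p2)))
≡ ¬¬p2 ∧ ¬((p3 ∨ p2) ∧ ¬(p3 ∧ p2))
≡ p2 ∧ ¬((p3 ∨ p2) ∧ ¬(p3 ∧ p2))
≡ p2 ∧ (¬(p3 ∨ p2) ∨ ¬¬(p3 ∧ p2))
≡ p2 ∧ ((¬p3 ∧ ¬p2) ∨ ¬¬(p3 ∧ p2))
≡ p2 ∧ ((¬p3 ∧ ¬p2) ∨ (p3 ∧ p2))
≡ p2 ∧ (¬p3 ∨ p3) ∧ (¬p3 ∨ p2) ∧ (¬p2 ∨ p3) ∧ (¬p2 ∨ p2)
≡ p2 ∧ (¬p2 ∨ p3)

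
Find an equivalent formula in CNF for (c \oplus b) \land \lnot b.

(c \lor b) \land \lnot b

(c \oplus b) \land \lnot b
⇔ (c \lor b) \land \lnot (c \land b) \land \lnot b   — expand \oplus
⇔ (c \lor b) \land (\lnot c \lor \lnot b) \land \lnot b   — De Morgan
⇔ (c \lor b) \land \lnot b   — simplify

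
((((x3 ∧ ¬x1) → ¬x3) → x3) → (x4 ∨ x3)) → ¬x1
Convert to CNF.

(x3 ∨ ¬x1) ∧ (¬x4 ∨ ¬x1) ∧ (¬x3 ∨ ¬x1)

((((x3 ∧ ¬x1) → ¬x3) → x3) → (x4 ∨ x3)) → ¬x1
= ¬((((x3 ∧ ¬x1) → ¬x3) → x3) → (x4 ∨ x3)) ∨ ¬x1   [eliminate →]
= ¬(¬(((x3 ∧ ¬x1) → ¬x3) → x3) ∨ x4 ∨ x3) ∨ ¬x1   [eliminate →]
= ¬(¬(¬((x3 ∧ ¬x1) → ¬x3) ∨ x3) ∨ x4 ∨ x3) ∨ ¬x1   [eliminate →]
= ¬(¬(¬(¬(x3 ∧ ¬x1) ∨ ¬x3) ∨ x3) ∨ x4 ∨ x3) ∨ ¬x1   [eliminate →]
= (¬¬(¬(¬(x3 ∧ ¬x1) ∨ ¬x3) ∨ x3) ∧ ¬x4 ∧ ¬x3) ∨ ¬x1   [De Morgan]
= ((¬(¬(x3 ∧ ¬x1) ∨ ¬x3) ∨ x3) ∧ ¬x4 ∧ ¬x3) ∨ ¬x1   [double negation]
= (((¬¬(x3 ∧ ¬x1) ∧ ¬¬x3) ∨ x3) ∧ ¬x4 ∧ ¬x3) ∨ ¬x1   [De Morgan]
= (((x3 ∧ ¬x1 ∧ ¬¬x3) ∨ x3) ∧ ¬x4 ∧ ¬x3) ∨ ¬x1   [double negation]
= (((x3 ∧ ¬x1 ∧ x3) ∨ x3) ∧ ¬x4 ∧ ¬x3) ∨ ¬x1   [double negation]
= (x3 ∨ x3 ∨ ¬x1) ∧ (¬x1 ∨ x3 ∨ ¬x1) ∧ (x3 ∨ x3 ∨ ¬x1) ∧ (¬x4 ∨ ¬x1) ∧ (¬x3 ∨ ¬x1)   [distribute ∨ over ∧]
= (x3 ∨ ¬x1) ∧ (¬x4 ∨ ¬x1) ∧ (¬x3 ∨ ¬x1)   [simplify]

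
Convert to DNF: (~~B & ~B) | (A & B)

(~~B & ~B) | (A & B)
≡ (B & ~B) | (A & B)   [double negation]
≡ A & B   [simplify]

A & B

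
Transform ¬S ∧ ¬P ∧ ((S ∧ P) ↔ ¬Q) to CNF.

¬S ∧ ¬P ∧ ((S ∧ P) ↔ ¬Q)
⇔ ¬S ∧ ¬P ∧ ((S ∧ P) → ¬Q) ∧ (¬Q → (S ∧ P))   (eliminate ↔)
⇔ ¬S ∧ ¬P ∧ (¬(S ∧ P) ∨ ¬Q) ∧ (¬Q → (S ∧ P))   (eliminate →)
⇔ ¬S ∧ ¬P ∧ (¬(S ∧ P) ∨ ¬Q) ∧ (¬¬Q ∨ (S ∧ P))   (eliminate →)
⇔ ¬S ∧ ¬P ∧ (¬S ∨ ¬P ∨ ¬Q) ∧ (¬¬Q ∨ (S ∧ P))   (De Morgan)
⇔ ¬S ∧ ¬P ∧ (¬S ∨ ¬P ∨ ¬Q) ∧ (Q ∨ (S ∧ P))   (double negation)
⇔ ¬S ∧ ¬P ∧ (¬S ∨ ¬P ∨ ¬Q) ∧ (Q ∨ S) ∧ (Q ∨ P)   (distribute ∨ over ∧)
⇔ ¬S ∧ ¬P ∧ (Q ∨ S) ∧ (Q ∨ P)   (simplify)

¬S ∧ ¬P ∧ (Q ∨ S) ∧ (Q ∨ P)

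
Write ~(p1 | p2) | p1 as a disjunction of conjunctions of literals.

~(p1 | p2) | p1
⇔ (~p1 & ~p2) | p1   [De Morgan]

(~p1 & ~p2) | p1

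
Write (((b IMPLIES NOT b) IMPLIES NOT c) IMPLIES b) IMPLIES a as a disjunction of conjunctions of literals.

(((b IMPLIES NOT b) IMPLIES NOT c) IMPLIES b) IMPLIES a
= NOT (((b IMPLIES NOT b) IMPLIES NOT c) IMPLIES b) OR a   (eliminate IMPLIES)
= NOT (NOT ((b IMPLIES NOT b) IMPLIES NOT c) OR b) OR a   (eliminate IMPLIES)
= NOT (NOT (NOT (b IMPLIES NOT b) OR NOT c) OR b) OR a   (eliminate IMPLIES)
= NOT (NOT (NOT (NOT b OR NOT b) OR NOT c) OR b) OR a   (eliminate IMPLIES)
= (NOT NOT (NOT (NOT b OR NOT b) OR NOT c) AND NOT b) OR a   (De Morgan)
= ((NOT (NOT b OR NOT b) OR NOT c) AND NOT b) OR a   (double negation)
= (((NOT NOT b AND NOT NOT b) OR NOT c) AND NOT b) OR a   (De Morgan)
= (((b AND NOT NOT b) OR NOT c) AND NOT b) OR a   (double negation)
= (((b AND b) OR NOT c) AND NOT b) OR a   (double negation)
= (b AND b AND NOT b) OR (NOT c AND NOT b) OR a   (distribute AND over OR)
= (NOT c AND NOT b) OR a   (simplify)

(NOT c AND NOT b) OR a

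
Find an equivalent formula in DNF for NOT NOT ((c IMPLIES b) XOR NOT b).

b OR (c AND NOT b)

NOT NOT ((c IMPLIES b) XOR NOT b)
⇔ NOT NOT (((c IMPLIES b) AND NOT NOT b) OR (NOT (c IMPLIES b) AND NOT b))   [expand XOR]
⇔ NOT NOT (((NOT c OR b) AND NOT NOT b) OR (NOT (c IMPLIES b) AND NOT b))   [eliminate IMPLIES]
⇔ NOT NOT (((NOT c OR b) AND NOT NOT b) OR (NOT (NOT c OR b) AND NOT b))   [eliminate IMPLIES]
⇔ ((NOT c OR b) AND NOT NOT b) OR (NOT (NOT c OR b) AND NOT b)   [double negation]
⇔ ((NOT c OR b) AND b) OR (NOT (NOT c OR b) AND NOT b)   [double negation]
⇔ ((NOT c OR b) AND b) OR (NOT NOT c AND NOT b AND NOT b)   [De Morgan]
⇔ ((NOT c OR b) AND b) OR (c AND NOT b AND NOT b)   [double negation]
⇔ (NOT c AND b) OR (b AND b) OR (c AND NOT b AND NOT b)   [distribute AND over OR]
⇔ b OR (c AND NOT b)   [simplify]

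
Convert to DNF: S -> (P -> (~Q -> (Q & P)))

S -> (P -> (~Q -> (Q & P)))
⇔ ~S | (P -> (~Q -> (Q & P)))   [eliminate ->]
⇔ ~S | ~P | (~Q -> (Q & P))   [eliminate ->]
⇔ ~S | ~P | ~~Q | (Q & P)   [eliminate ->]
⇔ ~S | ~P | Q | (Q & P)   [double negation]
⇔ ~S | ~P | Q   [simplify]

~S | ~P | Q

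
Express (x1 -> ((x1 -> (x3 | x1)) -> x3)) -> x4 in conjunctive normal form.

(x1 -> ((x1 -> (x3 | x1)) -> x3)) -> x4
= ~(x1 -> ((x1 -> (x3 | x1)) -> x3)) | x4   [eliminate ->]
= ~(~x1 | ((x1 -> (x3 | x1)) -> x3)) | x4   [eliminate ->]
= ~(~x1 | ~(x1 -> (x3 | x1)) | x3) | x4   [eliminate ->]
= ~(~x1 | ~(~x1 | x3 | x1) | x3) | x4   [eliminate ->]
= (~~x1 & ~~(~x1 | x3 | x1) & ~x3) | x4   [De Morgan]
= (x1 & ~~(~x1 | x3 | x1) & ~x3) | x4   [double negation]
= (x1 & (~x1 | x3 | x1) & ~x3) | x4   [double negation]
= (x1 | x4) & (~x1 | x3 | x1 | x4) & (~x3 | x4)   [distribute | over &]
= (x1 | x4) & (~x3 | x4)   [simplify]

(x1 | x4) & (~x3 | x4)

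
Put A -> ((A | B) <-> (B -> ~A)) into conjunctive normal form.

A -> ((A | B) <-> (B -> ~A))
≡ ~A | ((A | B) <-> (B -> ~A))   — eliminate ->
≡ ~A | (((A | B) -> (B -> ~A)) & ((B -> ~A) -> (A | B)))   — eliminate <->
≡ ~A | ((~(A | B) | (B -> ~A)) & ((B -> ~A) -> (A | B)))   — eliminate ->
≡ ~A | ((~(A | B) | ~B | ~A) & ((B -> ~A) -> (A | B)))   — eliminate ->
≡ ~A | ((~(A | B) | ~B | ~A) & (~(B -> ~A) | A | B))   — eliminate ->
≡ ~A | ((~(A | B) | ~B | ~A) & (~(~B | ~A) | A | B))   — eliminate ->
≡ ~A | (((~A & ~B) | ~B | ~A) & (~(~B | ~A) | A | B))   — De Morgan
≡ ~A | (((~A & ~B) | ~B | ~A) & ((~~B & ~~A) | A | B))   — De Morgan
≡ ~A | (((~A & ~B) | ~B | ~A) & ((B & ~~A) | A | B))   — double negation
≡ ~A | (((~A & ~B) | ~B | ~A) & ((B & A) | A | B))   — double negation
≡ (~A | ~A | ~B | ~A) & (~A | ~B | ~B | ~A) & (~A | B | A | B) & (~A | A | A | B)   — distribute | over &
≡ ~A | ~B   — simplify

~A | ~B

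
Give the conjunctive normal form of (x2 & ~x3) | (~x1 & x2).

(x2 & ~x3) | (~x1 & x2)
⇔ (x2 | ~x1) & (x2 | x2) & (~x3 | ~x1) & (~x3 | x2)   — distribute | over &
⇔ x2 & (~x3 | ~x1)   — simplify

x2 & (~x3 | ~x1)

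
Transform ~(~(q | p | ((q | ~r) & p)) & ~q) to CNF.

q | p

~(~(q | p | ((q | ~r) & p)) & ~q)
≡ ~~(q | p | ((q | ~r) & p)) | ~~q
≡ q | p | ((q | ~r) & p) | ~~q
≡ q | p | ((q | ~r) & p) | q
≡ (q | p | q | ~r | q) & (q | p | p | q)
≡ q | p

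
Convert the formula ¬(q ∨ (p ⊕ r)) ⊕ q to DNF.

¬(q ∨ (p ⊕ r)) ⊕ q
= (¬(q ∨ (p ⊕ r)) ∧ ¬q) ∨ (¬¬(q ∨ (p ⊕ r)) ∧ q)
= (¬(q ∨ (p ∧ ¬r) ∨ (¬p ∧ r)) ∧ ¬q) ∨ (¬¬(q ∨ (p ⊕ r)) ∧ q)
= (¬(q ∨ (p ∧ ¬r) ∨ (¬p ∧ r)) ∧ ¬q) ∨ (¬¬(q ∨ (p ∧ ¬r) ∨ (¬p ∧ r)) ∧ q)
= (¬q ∧ ¬(p ∧ ¬r) ∧ ¬(¬p ∧ r) ∧ ¬q) ∨ (¬¬(q ∨ (p ∧ ¬r) ∨ (¬p ∧ r)) ∧ q)
= (¬q ∧ (¬p ∨ ¬¬r) ∧ ¬(¬p ∧ r) ∧ ¬q) ∨ (¬¬(q ∨ (p ∧ ¬r) ∨ (¬p ∧ r)) ∧ q)
= (¬q ∧ (¬p ∨ r) ∧ ¬(¬p ∧ r) ∧ ¬q) ∨ (¬¬(q ∨ (p ∧ ¬r) ∨ (¬p ∧ r)) ∧ q)
= (¬q ∧ (¬p ∨ r) ∧ (¬¬p ∨ ¬r) ∧ ¬q) ∨ (¬¬(q ∨ (p ∧ ¬r) ∨ (¬p ∧ r)) ∧ q)
= (¬q ∧ (¬p ∨ r) ∧ (p ∨ ¬r) ∧ ¬q) ∨ (¬¬(q ∨ (p ∧ ¬r) ∨ (¬p ∧ r)) ∧ q)
= (¬q ∧ (¬p ∨ r) ∧ (p ∨ ¬r) ∧ ¬q) ∨ ((q ∨ (p ∧ ¬r) ∨ (¬p ∧ r)) ∧ q)
= (¬q ∧ ¬p ∧ p ∧ ¬q) ∨ (¬q ∧ ¬p ∧ ¬r ∧ ¬q) ∨ (¬q ∧ r ∧ p ∧ ¬q) ∨ (¬q ∧ r ∧ ¬r ∧ ¬q) ∨ (q ∧ q) ∨ (p ∧ ¬r ∧ q) ∨ (¬p ∧ r ∧ q)
= (¬q ∧ ¬p ∧ ¬r) ∨ (¬q ∧ r ∧ p) ∨ q

(¬q ∧ ¬p ∧ ¬r) ∨ (¬q ∧ r ∧ p) ∨ q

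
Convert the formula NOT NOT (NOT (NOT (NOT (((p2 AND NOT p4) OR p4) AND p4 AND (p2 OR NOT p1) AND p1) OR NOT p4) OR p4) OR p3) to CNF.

NOT p4 OR p3

NOT NOT (NOT (NOT (NOT (((p2 AND NOT p4) OR p4) AND p4 AND (p2 OR NOT p1) AND p1) OR NOT p4) OR p4) OR p3)
= NOT (NOT (NOT (((p2 AND NOT p4) OR p4) AND p4 AND (p2 OR NOT p1) AND p1) OR NOT p4) OR p4) OR p3   (double negation)
= (NOT NOT (NOT (((p2 AND NOT p4) OR p4) AND p4 AND (p2 OR NOT p1) AND p1) OR NOT p4) AND NOT p4) OR p3   (De Morgan)
= ((NOT (((p2 AND NOT p4) OR p4) AND p4 AND (p2 OR NOT p1) AND p1) OR NOT p4) AND NOT p4) OR p3   (double negation)
= ((NOT ((p2 AND NOT p4) OR p4) OR NOT p4 OR NOT (p2 OR NOT p1) OR NOT p1 OR NOT p4) AND NOT p4) OR p3   (De Morgan)
= (((NOT (p2 AND NOT p4) AND NOT p4) OR NOT p4 OR NOT (p2 OR NOT p1) OR NOT p1 OR NOT p4) AND NOT p4) OR p3   (De Morgan)
= ((((NOT p2 OR NOT NOT p4) AND NOT p4) OR NOT p4 OR NOT (p2 OR NOT p1) OR NOT p1 OR NOT p4) AND NOT p4) OR p3   (De Morgan)
= ((((NOT p2 OR p4) AND NOT p4) OR NOT p4 OR NOT (p2 OR NOT p1) OR NOT p1 OR NOT p4) AND NOT p4) OR p3   (double negation)
= ((((NOT p2 OR p4) AND NOT p4) OR NOT p4 OR (NOT p2 AND NOT NOT p1) OR NOT p1 OR NOT p4) AND NOT p4) OR p3   (De Morgan)
= ((((NOT p2 OR p4) AND NOT p4) OR NOT p4 OR (NOT p2 AND p1) OR NOT p1 OR NOT p4) AND NOT p4) OR p3   (double negation)
= (NOT p2 OR p4 OR NOT p4 OR NOT p2 OR NOT p1 OR NOT p4 OR p3) AND (NOT p2 OR p4 OR NOT p4 OR p1 OR NOT p1 OR NOT p4 OR p3) AND (NOT p4 OR NOT p4 OR NOT p2 OR NOT p1 OR NOT p4 OR p3) AND (NOT p4 OR NOT p4 OR p1 OR NOT p1 OR NOT p4 OR p3) AND (NOT p4 OR p3)   (distribute OR over AND)
= NOT p4 OR p3   (simplify)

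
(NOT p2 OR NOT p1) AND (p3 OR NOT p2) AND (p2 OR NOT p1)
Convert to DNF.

(NOT p2 AND NOT p1) OR (NOT p1 AND p3)

(NOT p2 OR NOT p1) AND (p3 OR NOT p2) AND (p2 OR NOT p1)
≡ (NOT p2 AND p3 AND p2) OR (NOT p2 AND p3 AND NOT p1) OR (NOT p2 AND NOT p2 AND p2) OR (NOT p2 AND NOT p2 AND NOT p1) OR (NOT p1 AND p3 AND p2) OR (NOT p1 AND p3 AND NOT p1) OR (NOT p1 AND NOT p2 AND p2) OR (NOT p1 AND NOT p2 AND NOT p1)   [distribute AND over OR]
≡ (NOT p2 AND NOT p1) OR (NOT p1 AND p3)   [simplify]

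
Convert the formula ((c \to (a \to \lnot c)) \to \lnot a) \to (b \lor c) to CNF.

a \lor b \lor c

((c \to (a \to \lnot c)) \to \lnot a) \to (b \lor c)
≡ \lnot ((c \to (a \to \lnot c)) \to \lnot a) \lor b \lor c   [eliminate \to]
≡ \lnot (\lnot (c \to (a \to \lnot c)) \lor \lnot a) \lor b \lor c   [eliminate \to]
≡ \lnot (\lnot (\lnot c \lor (a \to \lnot c)) \lor \lnot a) \lor b \lor c   [eliminate \to]
≡ \lnot (\lnot (\lnot c \lor \lnot a \lor \lnot c) \lor \lnot a) \lor b \lor c   [eliminate \to]
≡ (\lnot \lnot (\lnot c \lor \lnot a \lor \lnot c) \land \lnot \lnot a) \lor b \lor c   [De Morgan]
≡ ((\lnot c \lor \lnot a \lor \lnot c) \land \lnot \lnot a) \lor b \lor c   [double negation]
≡ ((\lnot c \lor \lnot a \lor \lnot c) \land a) \lor b \lor c   [double negation]
≡ (\lnot c \lor \lnot a \lor \lnot c \lor b \lor c) \land (a \lor b \lor c)   [distribute \lor over \land]
≡ a \lor b \lor c   [simplify]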